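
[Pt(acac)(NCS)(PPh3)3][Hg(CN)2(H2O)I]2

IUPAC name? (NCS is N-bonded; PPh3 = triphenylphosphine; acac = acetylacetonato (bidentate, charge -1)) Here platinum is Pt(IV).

(acetylacetonato)isothiocyanatotris(triphenylphosphine)platinum(IV) aquadicyanoiodomercurate(II)

Pt is given as +4; the cation's ligand charges sum to -2, so the complex cation is 2+.
With 2 anions per cation, each anion must be 2/2 = 1−.
Anion: ligand charges sum to -3; for the ion to be 1−, Hg = +2.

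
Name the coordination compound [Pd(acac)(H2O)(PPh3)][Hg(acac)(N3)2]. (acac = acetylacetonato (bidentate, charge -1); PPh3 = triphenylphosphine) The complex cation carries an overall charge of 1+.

Both ions are complex: the cation is named first with the plain metal name, the anion second with the -ate form; each ion's ligands are alphabetised independently.
The complex cation is given as 1+; its ligand charges sum to -1, so Pd = +2.
A 1:1 salt means the anion carries the equal and opposite charge, 1−.
Anion: ligand charges sum to -3; for the ion to be 1−, Hg = +2.

(acetylacetonato)aqua(triphenylphosphine)palladium(II) (acetylacetonato)diazidomercurate(II)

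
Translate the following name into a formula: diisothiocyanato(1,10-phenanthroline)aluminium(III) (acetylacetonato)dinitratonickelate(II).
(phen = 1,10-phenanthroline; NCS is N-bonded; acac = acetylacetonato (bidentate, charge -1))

[Al(NCS)2(phen)][Ni(acac)(NO3)2]

Cation [Al…]: ligand charges -2, Al(III) ⇒ ion charge 1+.
Anion [Ni…]: ligand charges -3, Ni(II) ⇒ ion charge 1−.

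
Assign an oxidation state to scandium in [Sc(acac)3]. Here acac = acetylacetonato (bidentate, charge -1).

No counter-ion: the bracketed complex is neutral.
Ligand charges: 3×acac = -3; sum -3.
Sc + (-3) = 0 ⇒ Sc is +3.

+3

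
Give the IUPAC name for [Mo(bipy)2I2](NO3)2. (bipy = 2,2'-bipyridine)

bis(2,2'-bipyridine)diiodomolybdenum(IV) nitrate

The 2 nitrate counter-ions carry a total charge of -2, so each complex ion is 2+.
Ligand charges: 2×iodo (-1 each), 2×2,2'-bipyridine (neutral); total -2. So Mo + (-2) = 2+, giving Mo = +4.
Ligands are named alphabetically: bipyridine before iodo.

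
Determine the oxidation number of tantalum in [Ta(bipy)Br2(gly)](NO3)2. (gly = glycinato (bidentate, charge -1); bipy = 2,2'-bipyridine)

+5

2 nitrate outside the brackets (-1 each) → the complex ion is 2+.
Ligand charges: 1×gly = -1; 2×Br = -2; 1×bipy neutral; sum -3.
Ta + (-3) = 2+ ⇒ Ta is +5.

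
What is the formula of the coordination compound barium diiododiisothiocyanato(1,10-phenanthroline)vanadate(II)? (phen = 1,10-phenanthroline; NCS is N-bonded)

Ligands: 1 1,10-phenanthroline (phen, neutral), 2 isothiocyanato (NCS, -1), 2 iodo (I, -1). Ligand charge sum = -4.
Charge balance with barium (+2) requires 1 complex ion per 1 barium.

Ba[VI2(NCS)2(phen)]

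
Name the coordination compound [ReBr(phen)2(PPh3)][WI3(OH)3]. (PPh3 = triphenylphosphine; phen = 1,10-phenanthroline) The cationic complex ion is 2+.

Both ions are complex: the cation is named first with the plain metal name, the anion second with the -ate form; each ion's ligands are alphabetised independently.
The complex cation is given as 2+; its ligand charges sum to -1, so Re = +3.
A 1:1 salt means the anion carries the equal and opposite charge, 2−.
Anion: ligand charges sum to -6; for the ion to be 2−, W = +4.

bromobis(1,10-phenanthroline)(triphenylphosphine)rhenium(III) trihydroxotriiodotungstate(IV)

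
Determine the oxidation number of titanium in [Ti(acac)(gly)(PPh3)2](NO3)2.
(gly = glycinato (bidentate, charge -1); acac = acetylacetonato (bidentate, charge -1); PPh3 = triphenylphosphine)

2 nitrate outside the brackets (-1 each) → the complex ion is 2+.
Ligand charges: 1×gly = -1; 1×acac = -1; 2×PPh3 neutral; sum -2.
Ti + (-2) = 2+ ⇒ Ti is +4.

+4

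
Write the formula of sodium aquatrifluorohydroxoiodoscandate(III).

Na2[ScF3(H2O)I(OH)]

Ligands: 1 aqua (H2O, neutral), 1 iodo (I, -1), 3 fluoro (F, -1), 1 hydroxo (OH, -1). Ligand charge sum = -5.
With Sc in oxidation state +3, the complex ion is [Sc...]^2−.
Charge balance with sodium (+1) requires 1 complex ion per 2 sodium.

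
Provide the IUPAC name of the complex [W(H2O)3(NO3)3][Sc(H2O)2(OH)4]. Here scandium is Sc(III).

triaquatrinitratotungsten(IV) diaquatetrahydroxoscandate(III)

Both ions are complex: the cation is named first with the plain metal name, the anion second with the -ate form; each ion's ligands are alphabetised independently.
Sc is given as +3; the anion's ligand charges sum to -4, so the complex anion is 1−.
A 1:1 salt means the cation carries the equal and opposite charge, 1+.
Cation: ligand charges sum to -3; for the ion to be 1+, W = +4.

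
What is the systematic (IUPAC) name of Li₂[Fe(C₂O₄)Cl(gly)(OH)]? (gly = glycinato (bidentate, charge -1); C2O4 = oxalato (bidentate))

lithium chloro(glycinato)hydroxooxalatoferrate(III)

The 2 lithium counter-ions carry a total charge of +2, so each complex ion is 2−.
Ligand charges: 1×hydroxo (-1 each), 1×glycinato (-1 each), 1×chloro (-1 each), 1×oxalato (-2 each); total -5. So Fe + (-5) = 2−, giving Fe = +3.
Ligands are named alphabetically: chloro before glycinato before hydroxo before oxalato.
The complex ion is anionic, so iron takes the -ate form ferrate(III).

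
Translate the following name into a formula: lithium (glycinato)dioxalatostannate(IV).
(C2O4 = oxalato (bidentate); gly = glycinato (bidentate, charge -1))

Ligands: 2 oxalato (C2O4, -2), 1 glycinato (gly, -1). Ligand charge sum = -5.
With Sn in oxidation state +4, the complex ion is [Sn...]^1−.
Charge balance with lithium (+1) requires 1 complex ion per 1 lithium.

Li[Sn(C2O4)2(gly)]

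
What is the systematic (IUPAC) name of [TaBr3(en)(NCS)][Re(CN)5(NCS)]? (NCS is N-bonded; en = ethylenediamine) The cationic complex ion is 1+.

tribromo(ethylenediamine)isothiocyanatotantalum(V) pentacyanoisothiocyanatorhenate(V)

The complex cation is given as 1+; its ligand charges sum to -4, so Ta = +5.
A 1:1 salt means the anion carries the equal and opposite charge, 1−.
Anion: ligand charges sum to -6; for the ion to be 1−, Re = +5.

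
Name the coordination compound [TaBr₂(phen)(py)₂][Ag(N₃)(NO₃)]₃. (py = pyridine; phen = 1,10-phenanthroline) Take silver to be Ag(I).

Ag is given as +1; the anion's ligand charges sum to -2, so the complex anion is 1−.
With 3 anions per cation, the cation must be 3×1 = 3+.
Cation: ligand charges sum to -2; for the ion to be 3+, Ta = +5.

dibromo(1,10-phenanthroline)bis(pyridine)tantalum(V) azidonitratoargentate(I)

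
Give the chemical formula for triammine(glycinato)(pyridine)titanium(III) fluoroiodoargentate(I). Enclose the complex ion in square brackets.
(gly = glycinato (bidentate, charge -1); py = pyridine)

[Ti(gly)(NH3)3(py)][AgFI]2

Cation [Ti…]: ligand charges -1, Ti(III) ⇒ ion charge 2+.
Anion [Ag…]: ligand charges -2, Ag(I) ⇒ ion charge 1−.
One 2+ cation requires 2 of the 1− anion.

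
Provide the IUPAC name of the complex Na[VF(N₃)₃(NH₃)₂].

sodium diamminetriazidofluorovanadate(III)

The 1 sodium counter-ion carries a total charge of +1, so each complex ion is 1−.
Ligand charges: 2×ammine (neutral), 3×azido (-1 each), 1×fluoro (-1 each); total -4. So V + (-4) = 1−, giving V = +3.
The complex ion is anionic, so vanadium takes the -ate form vanadate(III).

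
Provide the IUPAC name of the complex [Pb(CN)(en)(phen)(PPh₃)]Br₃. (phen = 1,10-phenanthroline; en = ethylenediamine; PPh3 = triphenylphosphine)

The 3 bromide counter-ions carry a total charge of -3, so each complex ion is 3+.
Ligand charges: 1×cyano (-1 each), 1×1,10-phenanthroline (neutral), 1×ethylenediamine (neutral), 1×triphenylphosphine (neutral); total -1. So Pb + (-1) = 3+, giving Pb = +4.
Ligands are named alphabetically: cyano before ethylenediamine before phenanthroline before triphenylphosphine.

cyano(ethylenediamine)(1,10-phenanthroline)(triphenylphosphine)lead(IV) bromide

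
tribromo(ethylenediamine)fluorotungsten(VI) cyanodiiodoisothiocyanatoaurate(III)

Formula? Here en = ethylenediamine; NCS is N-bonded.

[WBr3(en)F][Au(CN)I2(NCS)]2

Cation [W…]: ligand charges -4, W(VI) ⇒ ion charge 2+.
Anion [Au…]: ligand charges -4, Au(III) ⇒ ion charge 1−.
One 2+ cation requires 2 of the 1− anion.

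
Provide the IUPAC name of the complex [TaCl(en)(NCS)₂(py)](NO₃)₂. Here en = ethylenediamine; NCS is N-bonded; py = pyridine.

The 2 nitrate counter-ions carry a total charge of -2, so each complex ion is 2+.
Ligand charges: 1×ethylenediamine (neutral), 1×chloro (-1 each), 2×isothiocyanato (-1 each), 1×pyridine (neutral); total -3. So Ta + (-3) = 2+, giving Ta = +5.
Ligands are named alphabetically: chloro before ethylenediamine before isothiocyanato before pyridine.

chloro(ethylenediamine)diisothiocyanato(pyridine)tantalum(V) nitrate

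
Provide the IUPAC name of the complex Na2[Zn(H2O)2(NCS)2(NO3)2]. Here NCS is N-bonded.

The 2 sodium counter-ions carry a total charge of +2, so each complex ion is 2−.
Ligand charges: 2×nitrato (-1 each), 2×aqua (neutral), 2×isothiocyanato (-1 each); total -4. So Zn + (-4) = 2−, giving Zn = +2.
Ligands are named alphabetically: aqua before isothiocyanato before nitrato.
The complex ion is anionic, so zinc takes the -ate form zincate(II).

sodium diaquadiisothiocyanatodinitratozincate(II)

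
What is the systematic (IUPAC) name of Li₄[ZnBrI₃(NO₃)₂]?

lithium bromotriiododinitratozincate(II)

The 4 lithium counter-ions carry a total charge of +4, so each complex ion is 4−.
Ligand charges: 1×bromo (-1 each), 3×iodo (-1 each), 2×nitrato (-1 each); total -6. So Zn + (-6) = 4−, giving Zn = +2.
Ligands are named alphabetically: bromo before iodo before nitrato.
The complex ion is anionic, so zinc takes the -ate form zincate(II).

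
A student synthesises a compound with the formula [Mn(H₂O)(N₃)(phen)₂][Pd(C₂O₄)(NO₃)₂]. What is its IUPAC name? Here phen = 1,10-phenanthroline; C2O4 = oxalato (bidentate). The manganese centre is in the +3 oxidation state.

aquaazidobis(1,10-phenanthroline)manganese(III) dinitratooxalatopalladate(II)

Both ions are complex: the cation is named first with the plain metal name, the anion second with the -ate form; each ion's ligands are alphabetised independently.
Mn is given as +3; the cation's ligand charges sum to -1, so the complex cation is 2+.
A 1:1 salt means the anion carries the equal and opposite charge, 2−.
Anion: ligand charges sum to -4; for the ion to be 2−, Pd = +2.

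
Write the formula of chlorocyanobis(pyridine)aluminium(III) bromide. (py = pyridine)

[AlCl(CN)(py)2]Br

Ligands: 1 chloro (Cl, -1), 2 pyridine (py, neutral), 1 cyano (CN, -1). Ligand charge sum = -2.
Charge balance with bromide (-1) requires 1 complex ion per 1 bromide.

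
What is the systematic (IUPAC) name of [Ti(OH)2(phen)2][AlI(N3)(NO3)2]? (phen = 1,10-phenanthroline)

Both ions are complex: the cation is named first with the plain metal name, the anion second with the -ate form; each ion's ligands are alphabetised independently.
Aluminium is always +3 in its complexes; the anion's ligand charges sum to -4, so the complex anion is 1−.
A 1:1 salt means the cation carries the equal and opposite charge, 1+.
Cation: ligand charges sum to -2; for the ion to be 1+, Ti = +3.

dihydroxobis(1,10-phenanthroline)titanium(III) azidoiododinitratoaluminate(III)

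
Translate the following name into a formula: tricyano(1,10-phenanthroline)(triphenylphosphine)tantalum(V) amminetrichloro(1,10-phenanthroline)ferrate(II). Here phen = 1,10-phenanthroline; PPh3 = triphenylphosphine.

Cation [Ta…]: ligand charges -3, Ta(V) ⇒ ion charge 2+.
Anion [Fe…]: ligand charges -3, Fe(II) ⇒ ion charge 1−.

[Ta(CN)3(phen)(PPh3)][FeCl3(NH3)(phen)]2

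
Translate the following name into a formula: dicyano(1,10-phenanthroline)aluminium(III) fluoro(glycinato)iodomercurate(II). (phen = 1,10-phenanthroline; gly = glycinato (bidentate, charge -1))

[Al(CN)2(phen)][HgF(gly)I]

Cation [Al…]: ligand charges -2, Al(III) ⇒ ion charge 1+.
Anion [Hg…]: ligand charges -3, Hg(II) ⇒ ion charge 1−.
One 1+ cation balances one 1− anion.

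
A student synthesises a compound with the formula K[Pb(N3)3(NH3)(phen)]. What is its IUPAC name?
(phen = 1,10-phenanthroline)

potassium amminetriazido(1,10-phenanthroline)plumbate(II)

The 1 potassium counter-ion carries a total charge of +1, so each complex ion is 1−.
Ligand charges: 1×1,10-phenanthroline (neutral), 1×ammine (neutral), 3×azido (-1 each); total -3. So Pb + (-3) = 1−, giving Pb = +2.
Ligands are named alphabetically: ammine before azido before phenanthroline.
The complex ion is anionic, so lead takes the -ate form plumbate(II).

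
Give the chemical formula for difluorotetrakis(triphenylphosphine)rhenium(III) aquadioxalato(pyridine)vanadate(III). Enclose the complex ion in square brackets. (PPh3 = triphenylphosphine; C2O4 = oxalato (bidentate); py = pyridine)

Cation [Re…]: ligand charges -2, Re(III) ⇒ ion charge 1+.
Anion [V…]: ligand charges -4, V(III) ⇒ ion charge 1−.
One 1+ cation balances one 1− anion.

[ReF2(PPh3)4][V(C2O4)2(H2O)(py)]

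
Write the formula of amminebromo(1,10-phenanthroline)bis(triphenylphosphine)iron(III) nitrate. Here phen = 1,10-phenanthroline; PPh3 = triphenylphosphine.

[FeBr(NH3)(phen)(PPh3)2](NO3)2

Ligands: 1 1,10-phenanthroline (phen, neutral), 1 ammine (NH3, neutral), 2 triphenylphosphine (PPh3, neutral), 1 bromo (Br, -1). Ligand charge sum = -1.
With Fe in oxidation state +3, the complex ion is [Fe...]^2+.
Charge balance with nitrate (-1) requires 1 complex ion per 2 nitrate.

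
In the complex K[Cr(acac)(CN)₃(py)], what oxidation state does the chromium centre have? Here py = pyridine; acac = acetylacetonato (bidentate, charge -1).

+3

1 potassium outside the brackets (+1 each) → the complex ion is 1−.
Ligand charges: 1×py neutral; 1×acac = -1; 3×CN = -3; sum -4.
Cr + (-4) = 1− ⇒ Cr is +3.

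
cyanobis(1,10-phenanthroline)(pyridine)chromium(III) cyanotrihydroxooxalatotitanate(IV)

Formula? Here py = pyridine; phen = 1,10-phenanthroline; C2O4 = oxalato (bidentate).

[Cr(CN)(phen)2(py)][Ti(C2O4)(CN)(OH)3]

Cation [Cr…]: ligand charges -1, Cr(III) ⇒ ion charge 2+.
Anion [Ti…]: ligand charges -6, Ti(IV) ⇒ ion charge 2−.
One 2+ cation balances one 2− anion.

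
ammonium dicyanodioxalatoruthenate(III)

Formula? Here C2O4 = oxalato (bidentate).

(NH4)3[Ru(C2O4)2(CN)2]

Ligands: 2 cyano (CN, -1), 2 oxalato (C2O4, -2). Ligand charge sum = -6.
With Ru in oxidation state +3, the complex ion is [Ru...]^3−.
Charge balance with ammonium (+1) requires 1 complex ion per 3 ammonium.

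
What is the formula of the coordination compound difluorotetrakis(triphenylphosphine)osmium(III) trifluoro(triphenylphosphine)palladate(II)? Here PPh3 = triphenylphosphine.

Cation [Os…]: ligand charges -2, Os(III) ⇒ ion charge 1+.
Anion [Pd…]: ligand charges -3, Pd(II) ⇒ ion charge 1−.
One 1+ cation balances one 1− anion.

[OsF2(PPh3)4][PdF3(PPh3)]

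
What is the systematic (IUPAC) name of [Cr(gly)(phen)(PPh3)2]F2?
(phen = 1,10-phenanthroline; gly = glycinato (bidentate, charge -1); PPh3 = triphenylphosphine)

The 2 fluoride counter-ions carry a total charge of -2, so each complex ion is 2+.
Ligand charges: 1×1,10-phenanthroline (neutral), 1×glycinato (-1 each), 2×triphenylphosphine (neutral); total -1. So Cr + (-1) = 2+, giving Cr = +3.
Ligands are named alphabetically: glycinato before phenanthroline before triphenylphosphine.

(glycinato)(1,10-phenanthroline)bis(triphenylphosphine)chromium(III) fluoride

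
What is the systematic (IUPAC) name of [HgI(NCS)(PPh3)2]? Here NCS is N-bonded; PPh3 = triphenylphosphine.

There is no counter-ion, so the complex is neutral overall.
Ligand charges: 1×isothiocyanato (-1 each), 1×iodo (-1 each), 2×triphenylphosphine (neutral); total -2. So Hg + (-2) = 0, giving Hg = +2.
Ligands are named alphabetically: iodo before isothiocyanato before triphenylphosphine.

iodoisothiocyanatobis(triphenylphosphine)mercury(II)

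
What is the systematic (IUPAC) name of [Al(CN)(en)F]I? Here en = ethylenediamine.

cyano(ethylenediamine)fluoroaluminium(III) iodide

The 1 iodide counter-ion carries a total charge of -1, so each complex ion is 1+.
Ligand charges: 1×fluoro (-1 each), 1×ethylenediamine (neutral), 1×cyano (-1 each); total -2. So Al + (-2) = 1+, giving Al = +3.
Ligands are named alphabetically: cyano before ethylenediamine before fluoro.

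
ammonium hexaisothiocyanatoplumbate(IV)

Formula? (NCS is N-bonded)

(NH4)2[Pb(NCS)6]

Ligands: 6 isothiocyanato (NCS, -1). Ligand charge sum = -6.
With Pb in oxidation state +4, the complex ion is [Pb...]^2−.
Charge balance with ammonium (+1) requires 1 complex ion per 2 ammonium.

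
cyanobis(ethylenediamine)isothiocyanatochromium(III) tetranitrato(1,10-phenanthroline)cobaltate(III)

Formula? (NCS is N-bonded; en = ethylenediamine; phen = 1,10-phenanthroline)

Cation [Cr…]: ligand charges -2, Cr(III) ⇒ ion charge 1+.
Anion [Co…]: ligand charges -4, Co(III) ⇒ ion charge 1−.
One 1+ cation balances one 1− anion.

[Cr(CN)(en)2(NCS)][Co(NO3)4(phen)]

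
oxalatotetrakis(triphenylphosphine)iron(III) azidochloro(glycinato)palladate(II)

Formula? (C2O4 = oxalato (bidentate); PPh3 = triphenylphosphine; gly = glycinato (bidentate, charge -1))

Cation [Fe…]: ligand charges -2, Fe(III) ⇒ ion charge 1+.
Anion [Pd…]: ligand charges -3, Pd(II) ⇒ ion charge 1−.
One 1+ cation balances one 1− anion.

[Fe(C2O4)(PPh3)4][PdCl(gly)(N3)]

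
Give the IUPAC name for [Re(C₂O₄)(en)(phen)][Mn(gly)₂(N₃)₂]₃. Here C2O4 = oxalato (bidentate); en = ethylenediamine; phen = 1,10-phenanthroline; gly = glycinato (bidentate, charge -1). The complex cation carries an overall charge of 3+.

(ethylenediamine)oxalato(1,10-phenanthroline)rhenium(V) diazidobis(glycinato)manganate(III)

The complex cation is given as 3+; its ligand charges sum to -2, so Re = +5.
With 3 anions per cation, each anion must be 3/3 = 1−.
Anion: ligand charges sum to -4; for the ion to be 1−, Mn = +3.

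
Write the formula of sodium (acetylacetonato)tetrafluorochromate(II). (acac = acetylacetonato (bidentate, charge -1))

Ligands: 4 fluoro (F, -1), 1 acetylacetonato (acac, -1). Ligand charge sum = -5.
With Cr in oxidation state +2, the complex ion is [Cr...]^3−.
Charge balance with sodium (+1) requires 1 complex ion per 3 sodium.

Na3[Cr(acac)F4]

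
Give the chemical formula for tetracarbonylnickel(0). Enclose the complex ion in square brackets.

[Ni(CO)4]

Ligands: 4 carbonyl (CO, neutral). Ligand charge sum = 0.
With Ni in oxidation state 0, the complex ion is [Ni...].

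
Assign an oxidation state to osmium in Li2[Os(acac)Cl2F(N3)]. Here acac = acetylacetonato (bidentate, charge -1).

+3

2 lithium outside the brackets (+1 each) → the complex ion is 2−.
Ligand charges: 1×acac = -1; 2×Cl = -2; 1×N3 = -1; 1×F = -1; sum -5.
Os + (-5) = 2− ⇒ Os is +3.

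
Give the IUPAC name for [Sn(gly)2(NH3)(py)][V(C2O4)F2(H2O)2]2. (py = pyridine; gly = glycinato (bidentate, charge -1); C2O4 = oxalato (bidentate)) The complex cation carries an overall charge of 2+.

amminebis(glycinato)(pyridine)tin(IV) diaquadifluorooxalatovanadate(III)

The complex cation is given as 2+; its ligand charges sum to -2, so Sn = +4.
With 2 anions per cation, each anion must be 2/2 = 1−.
Anion: ligand charges sum to -4; for the ion to be 1−, V = +3.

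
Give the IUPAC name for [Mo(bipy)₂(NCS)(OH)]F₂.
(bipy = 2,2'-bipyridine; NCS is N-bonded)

bis(2,2'-bipyridine)hydroxoisothiocyanatomolybdenum(IV) fluoride

The 2 fluoride counter-ions carry a total charge of -2, so each complex ion is 2+.
Ligand charges: 2×2,2'-bipyridine (neutral), 1×isothiocyanato (-1 each), 1×hydroxo (-1 each); total -2. So Mo + (-2) = 2+, giving Mo = +4.
Ligands are named alphabetically: bipyridine before hydroxo before isothiocyanato.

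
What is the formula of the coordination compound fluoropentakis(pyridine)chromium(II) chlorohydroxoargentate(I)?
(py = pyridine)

Cation [Cr…]: ligand charges -1, Cr(II) ⇒ ion charge 1+.
Anion [Ag…]: ligand charges -2, Ag(I) ⇒ ion charge 1−.
One 1+ cation balances one 1− anion.

[CrF(py)5][AgCl(OH)]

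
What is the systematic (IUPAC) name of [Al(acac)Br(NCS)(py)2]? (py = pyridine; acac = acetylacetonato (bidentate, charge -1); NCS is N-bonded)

There is no counter-ion, so the complex is neutral overall.
Ligand charges: 2×pyridine (neutral), 1×acetylacetonato (-1 each), 1×isothiocyanato (-1 each), 1×bromo (-1 each); total -3. So Al + (-3) = 0, giving Al = +3.
Ligands are named alphabetically: acetylacetonato before bromo before isothiocyanato before pyridine.

(acetylacetonato)bromoisothiocyanatobis(pyridine)aluminium(III)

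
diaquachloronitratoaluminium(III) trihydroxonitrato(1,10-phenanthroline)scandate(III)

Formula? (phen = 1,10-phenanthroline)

Cation [Al…]: ligand charges -2, Al(III) ⇒ ion charge 1+.
Anion [Sc…]: ligand charges -4, Sc(III) ⇒ ion charge 1−.
One 1+ cation balances one 1− anion.

[AlCl(H2O)2(NO3)][Sc(NO3)(OH)3(phen)]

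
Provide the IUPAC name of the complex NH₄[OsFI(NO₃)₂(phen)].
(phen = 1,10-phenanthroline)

ammonium fluoroiododinitrato(1,10-phenanthroline)osmate(III)

The 1 ammonium counter-ion carries a total charge of +1, so each complex ion is 1−.
Ligand charges: 2×nitrato (-1 each), 1×iodo (-1 each), 1×fluoro (-1 each), 1×1,10-phenanthroline (neutral); total -4. So Os + (-4) = 1−, giving Os = +3.
The complex ion is anionic, so osmium takes the -ate form osmate(III).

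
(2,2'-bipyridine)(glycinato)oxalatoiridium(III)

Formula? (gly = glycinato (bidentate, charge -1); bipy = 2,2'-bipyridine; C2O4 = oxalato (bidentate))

Ligands: 1 glycinato (gly, -1), 1 2,2'-bipyridine (bipy, neutral), 1 oxalato (C2O4, -2). Ligand charge sum = -3.
With Ir in oxidation state +3, the complex ion is [Ir...].

[Ir(bipy)(C2O4)(gly)]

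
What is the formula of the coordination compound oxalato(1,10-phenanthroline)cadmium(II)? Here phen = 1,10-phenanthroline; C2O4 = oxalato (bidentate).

[Cd(C2O4)(phen)]

Ligands: 1 1,10-phenanthroline (phen, neutral), 1 oxalato (C2O4, -2). Ligand charge sum = -2.
With Cd in oxidation state +2, the complex ion is [Cd...].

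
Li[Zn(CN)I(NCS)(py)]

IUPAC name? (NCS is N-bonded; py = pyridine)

lithium cyanoiodoisothiocyanato(pyridine)zincate(II)

The 1 lithium counter-ion carries a total charge of +1, so each complex ion is 1−.
Ligand charges: 1×isothiocyanato (-1 each), 1×pyridine (neutral), 1×cyano (-1 each), 1×iodo (-1 each); total -3. So Zn + (-3) = 1−, giving Zn = +2.
Ligands are named alphabetically: cyano before iodo before isothiocyanato before pyridine.
The complex ion is anionic, so zinc takes the -ate form zincate(II).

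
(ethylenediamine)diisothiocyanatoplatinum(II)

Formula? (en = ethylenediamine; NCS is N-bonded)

Ligands: 1 ethylenediamine (en, neutral), 2 isothiocyanato (NCS, -1). Ligand charge sum = -2.
With Pt in oxidation state +2, the complex ion is [Pt...].

[Pt(en)(NCS)2]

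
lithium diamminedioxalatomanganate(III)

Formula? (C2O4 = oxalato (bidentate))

Ligands: 2 ammine (NH3, neutral), 2 oxalato (C2O4, -2). Ligand charge sum = -4.
Charge balance with lithium (+1) requires 1 complex ion per 1 lithium.

Li[Mn(C2O4)2(NH3)2]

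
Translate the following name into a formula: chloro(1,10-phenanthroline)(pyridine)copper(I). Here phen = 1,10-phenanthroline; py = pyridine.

Ligands: 1 chloro (Cl, -1), 1 1,10-phenanthroline (phen, neutral), 1 pyridine (py, neutral). Ligand charge sum = -1.
With Cu in oxidation state +1, the complex ion is [Cu...].

[CuCl(phen)(py)]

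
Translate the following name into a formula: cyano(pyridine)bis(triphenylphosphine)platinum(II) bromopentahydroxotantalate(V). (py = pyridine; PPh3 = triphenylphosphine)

Cation [Pt…]: ligand charges -1, Pt(II) ⇒ ion charge 1+.
Anion [Ta…]: ligand charges -6, Ta(V) ⇒ ion charge 1−.
One 1+ cation balances one 1− anion.

[Pt(CN)(PPh3)2(py)][TaBr(OH)5]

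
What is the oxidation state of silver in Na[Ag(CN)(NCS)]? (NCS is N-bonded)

+1

1 sodium outside the brackets (+1 each) → the complex ion is 1−.
Ligand charges: 1×NCS = -1; 1×CN = -1; sum -2.
Ag + (-2) = 1− ⇒ Ag is +1.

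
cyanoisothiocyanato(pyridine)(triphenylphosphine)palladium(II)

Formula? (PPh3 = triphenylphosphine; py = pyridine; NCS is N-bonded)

[Pd(CN)(NCS)(PPh3)(py)]

Ligands: 1 triphenylphosphine (PPh3, neutral), 1 pyridine (py, neutral), 1 cyano (CN, -1), 1 isothiocyanato (NCS, -1). Ligand charge sum = -2.
With Pd in oxidation state +2, the complex ion is [Pd...].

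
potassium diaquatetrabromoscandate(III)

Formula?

Ligands: 4 bromo (Br, -1), 2 aqua (H2O, neutral). Ligand charge sum = -4.
Charge balance with potassium (+1) requires 1 complex ion per 1 potassium.

K[ScBr4(H2O)2]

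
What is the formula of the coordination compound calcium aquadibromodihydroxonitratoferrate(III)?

Ligands: 2 bromo (Br, -1), 1 aqua (H2O, neutral), 1 nitrato (NO3, -1), 2 hydroxo (OH, -1). Ligand charge sum = -5.
With Fe in oxidation state +3, the complex ion is [Fe...]^2−.
Charge balance with calcium (+2) requires 1 complex ion per 1 calcium.

Ca[FeBr2(H2O)(NO3)(OH)2]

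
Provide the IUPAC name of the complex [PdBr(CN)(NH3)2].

diamminebromocyanopalladium(II)

There is no counter-ion, so the complex is neutral overall.
Ligand charges: 1×cyano (-1 each), 1×bromo (-1 each), 2×ammine (neutral); total -2. So Pd + (-2) = 0, giving Pd = +2.
Ligands are named alphabetically: ammine before bromo before cyano.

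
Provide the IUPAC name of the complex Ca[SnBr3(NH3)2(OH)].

calcium diamminetribromohydroxostannate(II)

The 1 calcium counter-ion carries a total charge of +2, so each complex ion is 2−.
Ligand charges: 1×hydroxo (-1 each), 3×bromo (-1 each), 2×ammine (neutral); total -4. So Sn + (-4) = 2−, giving Sn = +2.
The complex ion is anionic, so tin takes the -ate form stannate(II).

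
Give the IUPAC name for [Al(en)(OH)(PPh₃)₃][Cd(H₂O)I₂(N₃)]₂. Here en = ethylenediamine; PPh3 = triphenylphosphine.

Both ions are complex: the cation is named first with the plain metal name, the anion second with the -ate form; each ion's ligands are alphabetised independently.
Cadmium is always +2 in its complexes; the anion's ligand charges sum to -3, so the complex anion is 1−.
With 2 anions per cation, the cation must be 2×1 = 2+.
Cation: ligand charges sum to -1; for the ion to be 2+, Al = +3.

(ethylenediamine)hydroxotris(triphenylphosphine)aluminium(III) aquaazidodiiodocadmate(II)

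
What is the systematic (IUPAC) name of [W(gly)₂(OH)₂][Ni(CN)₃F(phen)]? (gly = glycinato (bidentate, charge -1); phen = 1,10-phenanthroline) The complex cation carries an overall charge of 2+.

bis(glycinato)dihydroxotungsten(VI) tricyanofluoro(1,10-phenanthroline)nickelate(II)

Both ions are complex: the cation is named first with the plain metal name, the anion second with the -ate form; each ion's ligands are alphabetised independently.
The complex cation is given as 2+; its ligand charges sum to -4, so W = +6.
A 1:1 salt means the anion carries the equal and opposite charge, 2−.
Anion: ligand charges sum to -4; for the ion to be 2−, Ni = +2.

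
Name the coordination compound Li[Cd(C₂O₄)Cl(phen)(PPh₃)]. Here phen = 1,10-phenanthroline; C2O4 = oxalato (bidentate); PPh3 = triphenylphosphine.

lithium chlorooxalato(1,10-phenanthroline)(triphenylphosphine)cadmate(II)

The 1 lithium counter-ion carries a total charge of +1, so each complex ion is 1−.
Ligand charges: 1×1,10-phenanthroline (neutral), 1×oxalato (-2 each), 1×triphenylphosphine (neutral), 1×chloro (-1 each); total -3. So Cd + (-3) = 1−, giving Cd = +2.
The complex ion is anionic, so cadmium takes the -ate form cadmate(II).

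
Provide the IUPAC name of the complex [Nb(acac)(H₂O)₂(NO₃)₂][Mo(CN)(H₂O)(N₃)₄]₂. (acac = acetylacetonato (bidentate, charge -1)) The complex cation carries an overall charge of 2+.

(acetylacetonato)diaquadinitratoniobium(V) aquatetraazidocyanomolybdate(IV)

Both ions are complex: the cation is named first with the plain metal name, the anion second with the -ate form; each ion's ligands are alphabetised independently.
The complex cation is given as 2+; its ligand charges sum to -3, so Nb = +5.
With 2 anions per cation, each anion must be 2/2 = 1−.
Anion: ligand charges sum to -5; for the ion to be 1−, Mo = +4.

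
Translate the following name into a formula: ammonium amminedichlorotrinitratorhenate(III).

Ligands: 3 nitrato (NO3, -1), 2 chloro (Cl, -1), 1 ammine (NH3, neutral). Ligand charge sum = -5.
With Re in oxidation state +3, the complex ion is [Re...]^2−.
Charge balance with ammonium (+1) requires 1 complex ion per 2 ammonium.

(NH4)2[ReCl2(NH3)(NO3)3]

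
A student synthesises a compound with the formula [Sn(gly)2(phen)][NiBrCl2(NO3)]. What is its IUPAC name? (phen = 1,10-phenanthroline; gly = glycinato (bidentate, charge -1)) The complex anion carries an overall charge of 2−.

The complex anion is given as 2−; its ligand charges sum to -4, so Ni = +2.
A 1:1 salt means the cation carries the equal and opposite charge, 2+.
Cation: ligand charges sum to -2; for the ion to be 2+, Sn = +4.

bis(glycinato)(1,10-phenanthroline)tin(IV) bromodichloronitratonickelate(II)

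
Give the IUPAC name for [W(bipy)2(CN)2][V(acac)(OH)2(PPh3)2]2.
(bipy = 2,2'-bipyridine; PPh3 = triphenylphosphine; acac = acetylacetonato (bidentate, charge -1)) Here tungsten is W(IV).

bis(2,2'-bipyridine)dicyanotungsten(IV) (acetylacetonato)dihydroxobis(triphenylphosphine)vanadate(II)

Both ions are complex: the cation is named first with the plain metal name, the anion second with the -ate form; each ion's ligands are alphabetised independently.
W is given as +4; the cation's ligand charges sum to -2, so the complex cation is 2+.
With 2 anions per cation, each anion must be 2/2 = 1−.
Anion: ligand charges sum to -3; for the ion to be 1−, V = +2.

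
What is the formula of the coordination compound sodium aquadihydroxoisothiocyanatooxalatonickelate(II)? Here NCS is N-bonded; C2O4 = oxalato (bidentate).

Ligands: 1 aqua (H2O, neutral), 1 isothiocyanato (NCS, -1), 1 oxalato (C2O4, -2), 2 hydroxo (OH, -1). Ligand charge sum = -5.
With Ni in oxidation state +2, the complex ion is [Ni...]^3−.
Charge balance with sodium (+1) requires 1 complex ion per 3 sodium.

Na3[Ni(C2O4)(H2O)(NCS)(OH)2]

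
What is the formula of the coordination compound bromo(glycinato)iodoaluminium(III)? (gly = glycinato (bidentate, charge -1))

Ligands: 1 bromo (Br, -1), 1 iodo (I, -1), 1 glycinato (gly, -1). Ligand charge sum = -3.
With Al in oxidation state +3, the complex ion is [Al...].

[AlBr(gly)I]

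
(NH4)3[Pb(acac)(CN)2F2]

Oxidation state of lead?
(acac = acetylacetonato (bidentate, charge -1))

+2

3 ammonium outside the brackets (+1 each) → the complex ion is 3−.
Ligand charges: 2×CN = -2; 2×F = -2; 1×acac = -1; sum -5.
Pb + (-5) = 3− ⇒ Pb is +2.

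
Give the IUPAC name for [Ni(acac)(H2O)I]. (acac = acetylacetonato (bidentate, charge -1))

(acetylacetonato)aquaiodonickel(II)

There is no counter-ion, so the complex is neutral overall.
Ligand charges: 1×iodo (-1 each), 1×acetylacetonato (-1 each), 1×aqua (neutral); total -2. So Ni + (-2) = 0, giving Ni = +2.
Ligands are named alphabetically: acetylacetonato before aqua before iodo.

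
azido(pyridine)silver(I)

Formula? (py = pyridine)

[Ag(N3)(py)]

Ligands: 1 azido (N3, -1), 1 pyridine (py, neutral). Ligand charge sum = -1.
With Ag in oxidation state +1, the complex ion is [Ag...].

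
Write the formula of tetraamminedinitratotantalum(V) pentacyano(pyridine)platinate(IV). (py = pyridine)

[Ta(NH3)4(NO3)2][Pt(CN)5(py)]3

Cation [Ta…]: ligand charges -2, Ta(V) ⇒ ion charge 3+.
Anion [Pt…]: ligand charges -5, Pt(IV) ⇒ ion charge 1−.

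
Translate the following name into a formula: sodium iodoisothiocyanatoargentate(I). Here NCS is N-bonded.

Ligands: 1 iodo (I, -1), 1 isothiocyanato (NCS, -1). Ligand charge sum = -2.
Charge balance with sodium (+1) requires 1 complex ion per 1 sodium.

Na[AgI(NCS)]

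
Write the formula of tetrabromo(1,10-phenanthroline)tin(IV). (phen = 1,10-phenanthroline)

Ligands: 1 1,10-phenanthroline (phen, neutral), 4 bromo (Br, -1). Ligand charge sum = -4.
With Sn in oxidation state +4, the complex ion is [Sn...].

[SnBr4(phen)]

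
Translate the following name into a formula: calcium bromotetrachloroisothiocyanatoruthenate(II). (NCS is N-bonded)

Ca2[RuBrCl4(NCS)]

Ligands: 1 bromo (Br, -1), 4 chloro (Cl, -1), 1 isothiocyanato (NCS, -1). Ligand charge sum = -6.
With Ru in oxidation state +2, the complex ion is [Ru...]^4−.
Charge balance with calcium (+2) requires 1 complex ion per 2 calcium.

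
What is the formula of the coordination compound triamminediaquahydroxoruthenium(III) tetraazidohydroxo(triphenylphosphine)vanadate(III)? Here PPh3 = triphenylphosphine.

Cation [Ru…]: ligand charges -1, Ru(III) ⇒ ion charge 2+.
Anion [V…]: ligand charges -5, V(III) ⇒ ion charge 2−.

[Ru(H2O)2(NH3)3(OH)][V(N3)4(OH)(PPh3)]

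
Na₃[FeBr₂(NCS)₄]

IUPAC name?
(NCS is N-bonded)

The 3 sodium counter-ions carry a total charge of +3, so each complex ion is 3−.
Ligand charges: 2×bromo (-1 each), 4×isothiocyanato (-1 each); total -6. So Fe + (-6) = 3−, giving Fe = +3.
Ligands are named alphabetically: bromo before isothiocyanato.
The complex ion is anionic, so iron takes the -ate form ferrate(III).

sodium dibromotetraisothiocyanatoferrate(III)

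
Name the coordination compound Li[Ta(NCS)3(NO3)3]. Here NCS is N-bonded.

lithium triisothiocyanatotrinitratotantalate(V)

The 1 lithium counter-ion carries a total charge of +1, so each complex ion is 1−.
Ligand charges: 3×nitrato (-1 each), 3×isothiocyanato (-1 each); total -6. So Ta + (-6) = 1−, giving Ta = +5.
Ligands are named alphabetically: isothiocyanato before nitrato.
The complex ion is anionic, so tantalum takes the -ate form tantalate(V).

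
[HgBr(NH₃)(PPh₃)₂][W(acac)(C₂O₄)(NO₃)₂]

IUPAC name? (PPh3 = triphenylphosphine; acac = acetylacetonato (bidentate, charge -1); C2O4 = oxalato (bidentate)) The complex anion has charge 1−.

amminebromobis(triphenylphosphine)mercury(II) (acetylacetonato)dinitratooxalatotungstate(IV)

The complex anion is given as 1−; its ligand charges sum to -5, so W = +4.
A 1:1 salt means the cation carries the equal and opposite charge, 1+.
Cation: ligand charges sum to -1; for the ion to be 1+, Hg = +2.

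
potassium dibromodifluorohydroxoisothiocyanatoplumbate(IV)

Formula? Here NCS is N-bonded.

K2[PbBr2F2(NCS)(OH)]

Ligands: 2 fluoro (F, -1), 1 hydroxo (OH, -1), 2 bromo (Br, -1), 1 isothiocyanato (NCS, -1). Ligand charge sum = -6.
With Pb in oxidation state +4, the complex ion is [Pb...]^2−.
Charge balance with potassium (+1) requires 1 complex ion per 2 potassium.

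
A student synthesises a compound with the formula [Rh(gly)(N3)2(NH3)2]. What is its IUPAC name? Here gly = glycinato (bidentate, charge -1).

diamminediazido(glycinato)rhodium(III)

There is no counter-ion, so the complex is neutral overall.
Ligand charges: 2×ammine (neutral), 2×azido (-1 each), 1×glycinato (-1 each); total -3. So Rh + (-3) = 0, giving Rh = +3.
Ligands are named alphabetically: ammine before azido before glycinato.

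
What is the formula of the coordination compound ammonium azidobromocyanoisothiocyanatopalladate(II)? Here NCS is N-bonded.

Ligands: 1 azido (N3, -1), 1 cyano (CN, -1), 1 bromo (Br, -1), 1 isothiocyanato (NCS, -1). Ligand charge sum = -4.
Charge balance with ammonium (+1) requires 1 complex ion per 2 ammonium.

(NH4)2[PdBr(CN)(N3)(NCS)]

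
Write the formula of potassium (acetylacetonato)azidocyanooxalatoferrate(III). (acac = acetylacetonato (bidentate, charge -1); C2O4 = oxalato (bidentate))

Ligands: 1 acetylacetonato (acac, -1), 1 azido (N3, -1), 1 oxalato (C2O4, -2), 1 cyano (CN, -1). Ligand charge sum = -5.
With Fe in oxidation state +3, the complex ion is [Fe...]^2−.
Charge balance with potassium (+1) requires 1 complex ion per 2 potassium.

K2[Fe(acac)(C2O4)(CN)(N3)]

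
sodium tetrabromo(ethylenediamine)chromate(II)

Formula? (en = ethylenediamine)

Na2[CrBr4(en)]

Ligands: 4 bromo (Br, -1), 1 ethylenediamine (en, neutral). Ligand charge sum = -4.
With Cr in oxidation state +2, the complex ion is [Cr...]^2−.
Charge balance with sodium (+1) requires 1 complex ion per 2 sodium.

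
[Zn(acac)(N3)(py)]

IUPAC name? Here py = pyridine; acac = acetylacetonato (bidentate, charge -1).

(acetylacetonato)azido(pyridine)zinc(II)

There is no counter-ion, so the complex is neutral overall.
Ligand charges: 1×pyridine (neutral), 1×azido (-1 each), 1×acetylacetonato (-1 each); total -2. So Zn + (-2) = 0, giving Zn = +2.
Ligands are named alphabetically: acetylacetonato before azido before pyridine.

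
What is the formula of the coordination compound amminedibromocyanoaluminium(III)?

Ligands: 1 ammine (NH3, neutral), 2 bromo (Br, -1), 1 cyano (CN, -1). Ligand charge sum = -3.
With Al in oxidation state +3, the complex ion is [Al...].

[AlBr2(CN)(NH3)]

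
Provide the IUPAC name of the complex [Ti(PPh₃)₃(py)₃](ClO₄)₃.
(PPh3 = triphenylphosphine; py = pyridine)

tris(pyridine)tris(triphenylphosphine)titanium(III) perchlorate

The 3 perchlorate counter-ions carry a total charge of -3, so each complex ion is 3+.
Ligand charges: 3×triphenylphosphine (neutral), 3×pyridine (neutral); total 0. So Ti + (0) = 3+, giving Ti = +3.
Ligands are named alphabetically: pyridine before triphenylphosphine.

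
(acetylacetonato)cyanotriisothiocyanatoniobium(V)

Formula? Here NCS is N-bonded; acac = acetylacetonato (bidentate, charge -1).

[Nb(acac)(CN)(NCS)3]

Ligands: 1 cyano (CN, -1), 3 isothiocyanato (NCS, -1), 1 acetylacetonato (acac, -1). Ligand charge sum = -5.
With Nb in oxidation state +5, the complex ion is [Nb...].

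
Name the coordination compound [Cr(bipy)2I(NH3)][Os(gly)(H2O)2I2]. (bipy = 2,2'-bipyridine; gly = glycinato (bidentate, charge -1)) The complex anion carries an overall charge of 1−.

The complex anion is given as 1−; its ligand charges sum to -3, so Os = +2.
A 1:1 salt means the cation carries the equal and opposite charge, 1+.
Cation: ligand charges sum to -1; for the ion to be 1+, Cr = +2.

amminebis(2,2'-bipyridine)iodochromium(II) diaqua(glycinato)diiodoosmate(II)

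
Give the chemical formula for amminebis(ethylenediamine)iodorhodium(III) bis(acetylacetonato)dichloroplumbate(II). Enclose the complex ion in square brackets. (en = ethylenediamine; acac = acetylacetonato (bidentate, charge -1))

[Rh(en)2I(NH3)][Pb(acac)2Cl2]

Cation [Rh…]: ligand charges -1, Rh(III) ⇒ ion charge 2+.
Anion [Pb…]: ligand charges -4, Pb(II) ⇒ ion charge 2−.
One 2+ cation balances one 2− anion.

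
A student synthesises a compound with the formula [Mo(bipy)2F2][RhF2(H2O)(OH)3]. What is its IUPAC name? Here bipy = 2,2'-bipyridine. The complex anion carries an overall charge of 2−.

bis(2,2'-bipyridine)difluoromolybdenum(IV) aquadifluorotrihydroxorhodate(III)

Both ions are complex: the cation is named first with the plain metal name, the anion second with the -ate form; each ion's ligands are alphabetised independently.
The complex anion is given as 2−; its ligand charges sum to -5, so Rh = +3.
A 1:1 salt means the cation carries the equal and opposite charge, 2+.
Cation: ligand charges sum to -2; for the ion to be 2+, Mo = +4.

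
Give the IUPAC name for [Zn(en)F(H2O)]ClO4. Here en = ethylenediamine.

The 1 perchlorate counter-ion carries a total charge of -1, so each complex ion is 1+.
Ligand charges: 1×ethylenediamine (neutral), 1×aqua (neutral), 1×fluoro (-1 each); total -1. So Zn + (-1) = 1+, giving Zn = +2.
Ligands are named alphabetically: aqua before ethylenediamine before fluoro.

aqua(ethylenediamine)fluorozinc(II) perchlorate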